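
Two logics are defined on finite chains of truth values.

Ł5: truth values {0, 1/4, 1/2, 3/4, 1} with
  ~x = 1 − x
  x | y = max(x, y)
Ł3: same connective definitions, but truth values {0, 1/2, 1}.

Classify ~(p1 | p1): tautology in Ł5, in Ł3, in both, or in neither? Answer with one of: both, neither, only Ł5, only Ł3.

In Ł5: at p1 = 1/4 the value is 3/4 — not a tautology.
In Ł3: at p1 = 1/2 the value is 1/2 — not a tautology.

neither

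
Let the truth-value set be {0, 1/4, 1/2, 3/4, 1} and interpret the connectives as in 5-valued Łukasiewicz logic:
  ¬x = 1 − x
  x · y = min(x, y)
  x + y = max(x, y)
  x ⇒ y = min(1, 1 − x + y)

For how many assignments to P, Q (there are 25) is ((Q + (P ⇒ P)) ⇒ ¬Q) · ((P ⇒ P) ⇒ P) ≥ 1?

1

value 1: 1 assignment (counts)
value 3/4: 3 assignments
value 1/2: 5 assignments
value 1/4: 7 assignments
value 0: 9 assignments
So 1 of the 25 assignments meets the threshold.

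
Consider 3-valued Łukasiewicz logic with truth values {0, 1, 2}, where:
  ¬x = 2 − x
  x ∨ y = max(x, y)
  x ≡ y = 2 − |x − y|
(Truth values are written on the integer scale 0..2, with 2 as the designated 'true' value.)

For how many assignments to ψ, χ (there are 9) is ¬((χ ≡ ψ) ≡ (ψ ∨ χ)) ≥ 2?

ψ = 0, χ = 0 ↦ 2  ≥
ψ = 0, χ = 1 ↦ 0  <
ψ = 0, χ = 2 ↦ 2  ≥
ψ = 1, χ = 0 ↦ 0  <
ψ = 1, χ = 1 ↦ 1  <
ψ = 1, χ = 2 ↦ 1  <
ψ = 2, χ = 0 ↦ 2  ≥
ψ = 2, χ = 1 ↦ 1  <
ψ = 2, χ = 2 ↦ 0  <
So 3 of the 9 assignments meet the threshold.

3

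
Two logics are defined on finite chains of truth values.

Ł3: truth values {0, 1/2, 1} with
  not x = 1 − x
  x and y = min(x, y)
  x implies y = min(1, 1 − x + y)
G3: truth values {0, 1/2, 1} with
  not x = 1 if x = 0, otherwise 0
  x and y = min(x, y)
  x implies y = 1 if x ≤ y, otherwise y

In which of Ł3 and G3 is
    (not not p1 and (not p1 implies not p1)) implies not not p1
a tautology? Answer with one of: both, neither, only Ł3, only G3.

In Ł3: every assignment gives 1 — tautology.
In G3: every assignment gives 1 — tautology.

both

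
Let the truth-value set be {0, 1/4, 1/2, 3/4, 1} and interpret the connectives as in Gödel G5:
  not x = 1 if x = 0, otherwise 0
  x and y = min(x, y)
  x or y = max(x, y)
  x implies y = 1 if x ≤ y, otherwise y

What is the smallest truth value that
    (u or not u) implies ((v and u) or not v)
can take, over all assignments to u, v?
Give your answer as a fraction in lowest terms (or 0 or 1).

Take u = 0, v = 1/4:
not u = not 0 = 1
u or not u = 0 or 1 = 1
v and u = 1/4 and 0 = 0
not v = not 1/4 = 0
(v and u) or not v = 0 or 0 = 0
(u or not u) implies ((v and u) or not v) = 1 implies 0 = 0
No assignment yields a value below 0, so this is the minimum.

0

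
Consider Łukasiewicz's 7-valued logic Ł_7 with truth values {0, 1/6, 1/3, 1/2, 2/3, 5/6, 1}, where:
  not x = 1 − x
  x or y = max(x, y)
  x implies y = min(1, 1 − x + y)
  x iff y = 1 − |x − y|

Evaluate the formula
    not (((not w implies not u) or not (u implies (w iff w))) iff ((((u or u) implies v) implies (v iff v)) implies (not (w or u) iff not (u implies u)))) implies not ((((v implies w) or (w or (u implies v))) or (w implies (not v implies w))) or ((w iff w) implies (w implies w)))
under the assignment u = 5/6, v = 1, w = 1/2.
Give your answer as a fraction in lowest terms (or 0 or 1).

not w = not 1/2 = 1/2
not u = not 5/6 = 1/6
not w implies not u = 1/2 implies 1/6 = 2/3
w iff w = 1/2 iff 1/2 = 1
u implies (w iff w) = 5/6 implies 1 = 1
not (u implies (w iff w)) = not 1 = 0
(not w implies not u) or not (u implies (w iff w)) = 2/3 or 0 = 2/3
u or u = 5/6 or 5/6 = 5/6
(u or u) implies v = 5/6 implies 1 = 1
v iff v = 1 iff 1 = 1
((u or u) implies v) implies (v iff v) = 1 implies 1 = 1
w or u = 1/2 or 5/6 = 5/6
not (w or u) = not 5/6 = 1/6
u implies u = 5/6 implies 5/6 = 1
not (u implies u) = not 1 = 0
not (w or u) iff not (u implies u) = 1/6 iff 0 = 5/6
(((u or u) implies v) implies (v iff v)) implies (not (w or u) iff not (u implies u)) = 1 implies 5/6 = 5/6
((not w implies not u) or not (u implies (w iff w))) iff ((((u or u) implies v) implies (v iff v)) implies (not (w or u) iff not (u implies u))) = 2/3 iff 5/6 = 5/6
not (((not w implies not u) or not (u implies (w iff w))) iff ((((u or u) implies v) implies (v iff v)) implies (not (w or u) iff not (u implies u)))) = not 5/6 = 1/6
v implies w = 1 implies 1/2 = 1/2
u implies v = 5/6 implies 1 = 1
w or (u implies v) = 1/2 or 1 = 1
(v implies w) or (w or (u implies v)) = 1/2 or 1 = 1
not v = not 1 = 0
not v implies w = 0 implies 1/2 = 1
w implies (not v implies w) = 1/2 implies 1 = 1
((v implies w) or (w or (u implies v))) or (w implies (not v implies w)) = 1 or 1 = 1
w iff w = 1/2 iff 1/2 = 1
w implies w = 1/2 implies 1/2 = 1
(w iff w) implies (w implies w) = 1 implies 1 = 1
(((v implies w) or (w or (u implies v))) or (w implies (not v implies w))) or ((w iff w) implies (w implies w)) = 1 or 1 = 1
not ((((v implies w) or (w or (u implies v))) or (w implies (not v implies w))) or ((w iff w) implies (w implies w))) = not 1 = 0
not (((not w implies not u) or not (u implies (w iff w))) iff ((((u or u) implies v) implies (v iff v)) implies (not (w or u) iff not (u implies u)))) implies not ((((v implies w) or (w or (u implies v))) or (w implies (not v implies w))) or ((w iff w) implies (w implies w))) = 1/6 implies 0 = 5/6

5/6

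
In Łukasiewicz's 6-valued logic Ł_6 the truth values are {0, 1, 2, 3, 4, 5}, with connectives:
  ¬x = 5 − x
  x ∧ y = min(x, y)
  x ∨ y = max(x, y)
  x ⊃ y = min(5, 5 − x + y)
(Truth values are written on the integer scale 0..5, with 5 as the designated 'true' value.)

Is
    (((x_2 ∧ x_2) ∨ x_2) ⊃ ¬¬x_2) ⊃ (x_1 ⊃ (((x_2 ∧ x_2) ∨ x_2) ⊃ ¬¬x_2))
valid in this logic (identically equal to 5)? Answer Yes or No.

At x_1 = 3, x_2 = 0, for instance:
x_2 ∧ x_2 = 0 ∧ 0 = 0
(x_2 ∧ x_2) ∨ x_2 = 0 ∨ 0 = 0
¬x_2 = ¬0 = 5
¬¬x_2 = ¬5 = 0
((x_2 ∧ x_2) ∨ x_2) ⊃ ¬¬x_2 = 0 ⊃ 0 = 5
x_1 ⊃ (((x_2 ∧ x_2) ∨ x_2) ⊃ ¬¬x_2) = 3 ⊃ 5 = 5
(((x_2 ∧ x_2) ∨ x_2) ⊃ ¬¬x_2) ⊃ (x_1 ⊃ (((x_2 ∧ x_2) ∨ x_2) ⊃ ¬¬x_2)) = 5 ⊃ 5 = 5
and checking the remaining 35 assignments likewise gives ≥ 5 in every case.

Yes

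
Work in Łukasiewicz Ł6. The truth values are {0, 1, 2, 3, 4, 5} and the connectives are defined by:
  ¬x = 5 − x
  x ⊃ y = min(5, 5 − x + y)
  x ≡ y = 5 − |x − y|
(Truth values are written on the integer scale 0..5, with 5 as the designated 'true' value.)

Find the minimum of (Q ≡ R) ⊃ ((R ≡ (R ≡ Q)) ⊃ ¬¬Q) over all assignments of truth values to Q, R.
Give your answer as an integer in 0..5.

Take Q = 0, R = 2:
Q ≡ R = 0 ≡ 2 = 3
R ≡ Q = 2 ≡ 0 = 3
R ≡ (R ≡ Q) = 2 ≡ 3 = 4
¬Q = ¬0 = 5
¬¬Q = ¬5 = 0
(R ≡ (R ≡ Q)) ⊃ ¬¬Q = 4 ⊃ 0 = 1
(Q ≡ R) ⊃ ((R ≡ (R ≡ Q)) ⊃ ¬¬Q) = 3 ⊃ 1 = 3
No assignment yields a value below 3, so this is the minimum.

3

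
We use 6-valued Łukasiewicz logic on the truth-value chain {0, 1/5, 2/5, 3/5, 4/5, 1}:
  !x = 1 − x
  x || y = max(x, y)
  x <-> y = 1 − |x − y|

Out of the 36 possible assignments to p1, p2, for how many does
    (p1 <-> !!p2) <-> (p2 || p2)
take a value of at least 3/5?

value 1: 8 assignments (counts)
value 4/5: 10 assignments (counts)
value 3/5: 7 assignments (counts)
value 2/5: 6 assignments
value 1/5: 3 assignments
value 0: 2 assignments
So 25 of the 36 assignments meet the threshold.

25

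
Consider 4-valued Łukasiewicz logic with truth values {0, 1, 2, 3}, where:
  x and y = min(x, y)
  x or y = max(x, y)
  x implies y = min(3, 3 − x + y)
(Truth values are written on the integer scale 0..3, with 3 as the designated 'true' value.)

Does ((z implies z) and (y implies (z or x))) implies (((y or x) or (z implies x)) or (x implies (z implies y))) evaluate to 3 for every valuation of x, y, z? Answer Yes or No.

No

Counterexample: take x = 1, y = 0, z = 3.
z implies z = 3 implies 3 = 3
z or x = 3 or 1 = 3
y implies (z or x) = 0 implies 3 = 3
(z implies z) and (y implies (z or x)) = 3 and 3 = 3
y or x = 0 or 1 = 1
z implies x = 3 implies 1 = 1
(y or x) or (z implies x) = 1 or 1 = 1
z implies y = 3 implies 0 = 0
x implies (z implies y) = 1 implies 0 = 2
((y or x) or (z implies x)) or (x implies (z implies y)) = 1 or 2 = 2
((z implies z) and (y implies (z or x))) implies (((y or x) or (z implies x)) or (x implies (z implies y))) = 3 implies 2 = 2
This gives 2 ≠ 3.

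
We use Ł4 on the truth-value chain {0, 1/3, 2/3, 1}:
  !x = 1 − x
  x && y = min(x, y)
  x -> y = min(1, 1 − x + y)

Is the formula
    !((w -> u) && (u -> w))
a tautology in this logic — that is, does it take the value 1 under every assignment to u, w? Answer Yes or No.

Counterexample: take u = 0, w = 0.
w -> u = 0 -> 0 = 1
u -> w = 0 -> 0 = 1
(w -> u) && (u -> w) = 1 && 1 = 1
!((w -> u) && (u -> w)) = !1 = 0
This gives 0 ≠ 1.

No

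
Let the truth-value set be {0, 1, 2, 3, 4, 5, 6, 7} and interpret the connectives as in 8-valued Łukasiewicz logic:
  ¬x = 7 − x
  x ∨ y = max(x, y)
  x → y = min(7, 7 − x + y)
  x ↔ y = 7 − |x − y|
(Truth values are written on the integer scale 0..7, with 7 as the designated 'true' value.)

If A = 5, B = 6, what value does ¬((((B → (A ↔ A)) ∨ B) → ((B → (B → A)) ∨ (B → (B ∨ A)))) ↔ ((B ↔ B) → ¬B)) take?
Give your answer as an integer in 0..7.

A ↔ A = 5 ↔ 5 = 7
B → (A ↔ A) = 6 → 7 = 7
(B → (A ↔ A)) ∨ B = 7 ∨ 6 = 7
B → A = 6 → 5 = 6
B → (B → A) = 6 → 6 = 7
B ∨ A = 6 ∨ 5 = 6
B → (B ∨ A) = 6 → 6 = 7
(B → (B → A)) ∨ (B → (B ∨ A)) = 7 ∨ 7 = 7
((B → (A ↔ A)) ∨ B) → ((B → (B → A)) ∨ (B → (B ∨ A))) = 7 → 7 = 7
B ↔ B = 6 ↔ 6 = 7
¬B = ¬6 = 1
(B ↔ B) → ¬B = 7 → 1 = 1
(((B → (A ↔ A)) ∨ B) → ((B → (B → A)) ∨ (B → (B ∨ A)))) ↔ ((B ↔ B) → ¬B) = 7 ↔ 1 = 1
¬((((B → (A ↔ A)) ∨ B) → ((B → (B → A)) ∨ (B → (B ∨ A)))) ↔ ((B ↔ B) → ¬B)) = ¬1 = 6

6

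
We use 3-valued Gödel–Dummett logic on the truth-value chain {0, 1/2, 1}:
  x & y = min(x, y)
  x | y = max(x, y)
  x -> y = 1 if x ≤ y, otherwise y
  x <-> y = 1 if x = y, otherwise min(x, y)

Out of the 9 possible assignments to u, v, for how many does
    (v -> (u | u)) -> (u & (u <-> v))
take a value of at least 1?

4

u = 0, v = 0 ↦ 0  <
u = 0, v = 1/2 ↦ 1  ≥
u = 0, v = 1 ↦ 1  ≥
u = 1/2, v = 0 ↦ 0  <
u = 1/2, v = 1/2 ↦ 1/2  <
u = 1/2, v = 1 ↦ 1  ≥
u = 1, v = 0 ↦ 0  <
u = 1, v = 1/2 ↦ 1/2  <
u = 1, v = 1 ↦ 1  ≥
So 4 of the 9 assignments meet the threshold.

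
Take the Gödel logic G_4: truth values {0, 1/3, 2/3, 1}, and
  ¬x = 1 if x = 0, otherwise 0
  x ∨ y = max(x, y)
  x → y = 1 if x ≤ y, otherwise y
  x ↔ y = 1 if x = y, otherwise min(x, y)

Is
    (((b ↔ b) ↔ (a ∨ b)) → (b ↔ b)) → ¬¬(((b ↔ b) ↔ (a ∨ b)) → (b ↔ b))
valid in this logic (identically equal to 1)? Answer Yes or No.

a = 0, b = 0 ↦ 1
a = 0, b = 1/3 ↦ 1
a = 0, b = 2/3 ↦ 1
a = 0, b = 1 ↦ 1
a = 1/3, b = 0 ↦ 1
a = 1/3, b = 1/3 ↦ 1
a = 1/3, b = 2/3 ↦ 1
a = 1/3, b = 1 ↦ 1
a = 2/3, b = 0 ↦ 1
a = 2/3, b = 1/3 ↦ 1
a = 2/3, b = 2/3 ↦ 1
a = 2/3, b = 1 ↦ 1
a = 1, b = 0 ↦ 1
a = 1, b = 1/3 ↦ 1
a = 1, b = 2/3 ↦ 1
a = 1, b = 1 ↦ 1
Every assignment gives a value ≥ 1.

Yes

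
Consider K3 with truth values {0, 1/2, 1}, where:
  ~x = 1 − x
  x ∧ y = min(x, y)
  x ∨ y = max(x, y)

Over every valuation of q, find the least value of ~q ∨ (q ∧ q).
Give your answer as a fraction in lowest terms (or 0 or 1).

Take q = 1/2:
~q = ~1/2 = 1/2
q ∧ q = 1/2 ∧ 1/2 = 1/2
~q ∨ (q ∧ q) = 1/2 ∨ 1/2 = 1/2
No assignment yields a value below 1/2, so this is the minimum.

1/2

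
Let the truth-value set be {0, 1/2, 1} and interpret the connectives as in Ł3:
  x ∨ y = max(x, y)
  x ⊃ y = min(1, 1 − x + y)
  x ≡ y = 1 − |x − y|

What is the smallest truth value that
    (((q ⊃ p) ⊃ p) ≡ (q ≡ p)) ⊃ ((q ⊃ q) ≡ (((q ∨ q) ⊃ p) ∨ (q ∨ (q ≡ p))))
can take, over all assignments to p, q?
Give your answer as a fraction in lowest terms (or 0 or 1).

1/2

Take p = 0, q = 1/2:
q ⊃ p = 1/2 ⊃ 0 = 1/2
(q ⊃ p) ⊃ p = 1/2 ⊃ 0 = 1/2
q ≡ p = 1/2 ≡ 0 = 1/2
((q ⊃ p) ⊃ p) ≡ (q ≡ p) = 1/2 ≡ 1/2 = 1
q ⊃ q = 1/2 ⊃ 1/2 = 1
q ∨ q = 1/2 ∨ 1/2 = 1/2
(q ∨ q) ⊃ p = 1/2 ⊃ 0 = 1/2
q ≡ p = 1/2 ≡ 0 = 1/2
q ∨ (q ≡ p) = 1/2 ∨ 1/2 = 1/2
((q ∨ q) ⊃ p) ∨ (q ∨ (q ≡ p)) = 1/2 ∨ 1/2 = 1/2
(q ⊃ q) ≡ (((q ∨ q) ⊃ p) ∨ (q ∨ (q ≡ p))) = 1 ≡ 1/2 = 1/2
(((q ⊃ p) ⊃ p) ≡ (q ≡ p)) ⊃ ((q ⊃ q) ≡ (((q ∨ q) ⊃ p) ∨ (q ∨ (q ≡ p)))) = 1 ⊃ 1/2 = 1/2
No assignment yields a value below 1/2, so this is the minimum.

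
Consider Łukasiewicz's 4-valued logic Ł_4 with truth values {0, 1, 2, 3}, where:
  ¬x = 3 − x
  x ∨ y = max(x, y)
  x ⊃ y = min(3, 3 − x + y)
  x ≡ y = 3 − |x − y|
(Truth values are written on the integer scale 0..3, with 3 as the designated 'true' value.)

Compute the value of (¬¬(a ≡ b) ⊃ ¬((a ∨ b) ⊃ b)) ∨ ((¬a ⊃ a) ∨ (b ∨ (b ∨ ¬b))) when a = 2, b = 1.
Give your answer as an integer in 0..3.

3

a ≡ b = 2 ≡ 1 = 2
¬(a ≡ b) = ¬2 = 1
¬¬(a ≡ b) = ¬1 = 2
a ∨ b = 2 ∨ 1 = 2
(a ∨ b) ⊃ b = 2 ⊃ 1 = 2
¬((a ∨ b) ⊃ b) = ¬2 = 1
¬¬(a ≡ b) ⊃ ¬((a ∨ b) ⊃ b) = 2 ⊃ 1 = 2
¬a = ¬2 = 1
¬a ⊃ a = 1 ⊃ 2 = 3
¬b = ¬1 = 2
b ∨ ¬b = 1 ∨ 2 = 2
b ∨ (b ∨ ¬b) = 1 ∨ 2 = 2
(¬a ⊃ a) ∨ (b ∨ (b ∨ ¬b)) = 3 ∨ 2 = 3
(¬¬(a ≡ b) ⊃ ¬((a ∨ b) ⊃ b)) ∨ ((¬a ⊃ a) ∨ (b ∨ (b ∨ ¬b))) = 2 ∨ 3 = 3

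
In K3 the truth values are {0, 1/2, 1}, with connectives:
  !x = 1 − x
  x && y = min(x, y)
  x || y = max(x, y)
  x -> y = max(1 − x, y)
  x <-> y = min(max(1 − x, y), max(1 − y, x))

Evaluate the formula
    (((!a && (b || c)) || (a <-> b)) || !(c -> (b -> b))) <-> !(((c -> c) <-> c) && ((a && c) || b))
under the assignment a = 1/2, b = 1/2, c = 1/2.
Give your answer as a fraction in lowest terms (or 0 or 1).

!a = !1/2 = 1/2
b || c = 1/2 || 1/2 = 1/2
!a && (b || c) = 1/2 && 1/2 = 1/2
a <-> b = 1/2 <-> 1/2 = 1/2
(!a && (b || c)) || (a <-> b) = 1/2 || 1/2 = 1/2
b -> b = 1/2 -> 1/2 = 1/2
c -> (b -> b) = 1/2 -> 1/2 = 1/2
!(c -> (b -> b)) = !1/2 = 1/2
((!a && (b || c)) || (a <-> b)) || !(c -> (b -> b)) = 1/2 || 1/2 = 1/2
c -> c = 1/2 -> 1/2 = 1/2
(c -> c) <-> c = 1/2 <-> 1/2 = 1/2
a && c = 1/2 && 1/2 = 1/2
(a && c) || b = 1/2 || 1/2 = 1/2
((c -> c) <-> c) && ((a && c) || b) = 1/2 && 1/2 = 1/2
!(((c -> c) <-> c) && ((a && c) || b)) = !1/2 = 1/2
(((!a && (b || c)) || (a <-> b)) || !(c -> (b -> b))) <-> !(((c -> c) <-> c) && ((a && c) || b)) = 1/2 <-> 1/2 = 1/2

1/2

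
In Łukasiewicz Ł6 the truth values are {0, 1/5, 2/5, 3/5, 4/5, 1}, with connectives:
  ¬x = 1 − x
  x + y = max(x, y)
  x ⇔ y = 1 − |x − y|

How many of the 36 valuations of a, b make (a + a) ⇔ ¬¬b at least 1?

6

value 1: 6 assignments (counts)
value 4/5: 10 assignments
value 3/5: 8 assignments
value 2/5: 6 assignments
value 1/5: 4 assignments
value 0: 2 assignments
So 6 of the 36 assignments meet the threshold.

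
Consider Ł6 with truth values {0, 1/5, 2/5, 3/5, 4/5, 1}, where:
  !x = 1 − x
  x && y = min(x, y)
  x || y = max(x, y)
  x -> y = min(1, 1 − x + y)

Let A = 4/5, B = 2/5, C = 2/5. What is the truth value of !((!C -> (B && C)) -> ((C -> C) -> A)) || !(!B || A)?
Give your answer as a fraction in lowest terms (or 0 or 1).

!C = !2/5 = 3/5
B && C = 2/5 && 2/5 = 2/5
!C -> (B && C) = 3/5 -> 2/5 = 4/5
C -> C = 2/5 -> 2/5 = 1
(C -> C) -> A = 1 -> 4/5 = 4/5
(!C -> (B && C)) -> ((C -> C) -> A) = 4/5 -> 4/5 = 1
!((!C -> (B && C)) -> ((C -> C) -> A)) = !1 = 0
!B = !2/5 = 3/5
!B || A = 3/5 || 4/5 = 4/5
!(!B || A) = !4/5 = 1/5
!((!C -> (B && C)) -> ((C -> C) -> A)) || !(!B || A) = 0 || 1/5 = 1/5

1/5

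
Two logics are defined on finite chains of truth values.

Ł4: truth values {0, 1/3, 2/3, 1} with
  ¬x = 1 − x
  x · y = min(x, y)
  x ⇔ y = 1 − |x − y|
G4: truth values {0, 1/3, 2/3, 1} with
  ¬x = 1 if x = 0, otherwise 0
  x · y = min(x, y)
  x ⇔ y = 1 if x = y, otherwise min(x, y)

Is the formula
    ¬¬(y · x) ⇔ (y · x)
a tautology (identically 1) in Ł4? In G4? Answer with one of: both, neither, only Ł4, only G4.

In Ł4: every assignment gives 1 — tautology.
In G4: at x = 1/3, y = 1/3 the value is 1/3 — not a tautology.

only Ł4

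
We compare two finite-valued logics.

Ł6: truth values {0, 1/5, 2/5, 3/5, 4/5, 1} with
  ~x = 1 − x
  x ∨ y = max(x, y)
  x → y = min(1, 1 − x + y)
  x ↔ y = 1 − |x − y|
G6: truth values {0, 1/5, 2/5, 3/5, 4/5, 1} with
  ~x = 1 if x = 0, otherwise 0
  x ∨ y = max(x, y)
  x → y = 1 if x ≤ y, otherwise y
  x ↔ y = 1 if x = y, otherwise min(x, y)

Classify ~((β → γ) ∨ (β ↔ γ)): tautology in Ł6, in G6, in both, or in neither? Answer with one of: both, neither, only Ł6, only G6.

neither

In Ł6: at β = 0, γ = 0 the value is 0 — not a tautology.
In G6: at β = 0, γ = 0 the value is 0 — not a tautology.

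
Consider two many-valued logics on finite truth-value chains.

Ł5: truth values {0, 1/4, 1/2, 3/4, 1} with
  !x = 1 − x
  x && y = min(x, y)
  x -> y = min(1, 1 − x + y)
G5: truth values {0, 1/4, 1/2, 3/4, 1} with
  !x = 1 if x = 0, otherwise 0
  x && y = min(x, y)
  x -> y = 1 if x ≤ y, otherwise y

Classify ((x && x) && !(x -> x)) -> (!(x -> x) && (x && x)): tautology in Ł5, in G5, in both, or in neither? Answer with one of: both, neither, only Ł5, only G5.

both

In Ł5: every assignment gives 1 — tautology.
In G5: every assignment gives 1 — tautology.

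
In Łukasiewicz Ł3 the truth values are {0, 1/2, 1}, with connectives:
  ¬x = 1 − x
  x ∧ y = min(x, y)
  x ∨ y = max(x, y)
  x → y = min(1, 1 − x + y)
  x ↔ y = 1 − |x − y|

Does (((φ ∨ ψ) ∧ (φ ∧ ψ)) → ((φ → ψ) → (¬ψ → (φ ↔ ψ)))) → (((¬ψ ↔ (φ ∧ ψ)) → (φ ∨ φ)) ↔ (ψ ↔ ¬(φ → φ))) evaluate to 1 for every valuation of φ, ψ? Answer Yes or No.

No

Counterexample: take φ = 1/2, ψ = 1.
φ ∨ ψ = 1/2 ∨ 1 = 1
φ ∧ ψ = 1/2 ∧ 1 = 1/2
(φ ∨ ψ) ∧ (φ ∧ ψ) = 1 ∧ 1/2 = 1/2
φ → ψ = 1/2 → 1 = 1
¬ψ = ¬1 = 0
φ ↔ ψ = 1/2 ↔ 1 = 1/2
¬ψ → (φ ↔ ψ) = 0 → 1/2 = 1
(φ → ψ) → (¬ψ → (φ ↔ ψ)) = 1 → 1 = 1
((φ ∨ ψ) ∧ (φ ∧ ψ)) → ((φ → ψ) → (¬ψ → (φ ↔ ψ))) = 1/2 → 1 = 1
¬ψ = ¬1 = 0
φ ∧ ψ = 1/2 ∧ 1 = 1/2
¬ψ ↔ (φ ∧ ψ) = 0 ↔ 1/2 = 1/2
φ ∨ φ = 1/2 ∨ 1/2 = 1/2
(¬ψ ↔ (φ ∧ ψ)) → (φ ∨ φ) = 1/2 → 1/2 = 1
φ → φ = 1/2 → 1/2 = 1
¬(φ → φ) = ¬1 = 0
ψ ↔ ¬(φ → φ) = 1 ↔ 0 = 0
((¬ψ ↔ (φ ∧ ψ)) → (φ ∨ φ)) ↔ (ψ ↔ ¬(φ → φ)) = 1 ↔ 0 = 0
(((φ ∨ ψ) ∧ (φ ∧ ψ)) → ((φ → ψ) → (¬ψ → (φ ↔ ψ)))) → (((¬ψ ↔ (φ ∧ ψ)) → (φ ∨ φ)) ↔ (ψ ↔ ¬(φ → φ))) = 1 → 0 = 0
This gives 0 ≠ 1.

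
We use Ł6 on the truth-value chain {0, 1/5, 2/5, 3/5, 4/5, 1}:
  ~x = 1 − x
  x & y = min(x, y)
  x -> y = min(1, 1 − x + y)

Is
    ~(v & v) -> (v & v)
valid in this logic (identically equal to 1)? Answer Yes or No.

No

Counterexample: take v = 0.
v & v = 0 & 0 = 0
~(v & v) = ~0 = 1
v & v = 0 & 0 = 0
~(v & v) -> (v & v) = 1 -> 0 = 0
This gives 0 ≠ 1.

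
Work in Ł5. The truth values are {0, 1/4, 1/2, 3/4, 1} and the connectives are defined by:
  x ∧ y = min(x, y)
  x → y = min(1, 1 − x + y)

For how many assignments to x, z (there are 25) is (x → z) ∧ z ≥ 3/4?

10

value 1: 5 assignments (counts)
value 3/4: 5 assignments (counts)
value 1/2: 5 assignments
value 1/4: 5 assignments
value 0: 5 assignments
So 10 of the 25 assignments meet the threshold.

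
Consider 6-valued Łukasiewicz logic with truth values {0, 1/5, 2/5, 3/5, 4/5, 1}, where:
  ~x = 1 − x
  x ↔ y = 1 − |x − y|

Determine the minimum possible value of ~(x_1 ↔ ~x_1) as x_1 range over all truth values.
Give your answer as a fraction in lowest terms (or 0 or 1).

1/5

Take x_1 = 2/5:
~x_1 = ~2/5 = 3/5
x_1 ↔ ~x_1 = 2/5 ↔ 3/5 = 4/5
~(x_1 ↔ ~x_1) = ~4/5 = 1/5
No assignment yields a value below 1/5, so this is the minimum.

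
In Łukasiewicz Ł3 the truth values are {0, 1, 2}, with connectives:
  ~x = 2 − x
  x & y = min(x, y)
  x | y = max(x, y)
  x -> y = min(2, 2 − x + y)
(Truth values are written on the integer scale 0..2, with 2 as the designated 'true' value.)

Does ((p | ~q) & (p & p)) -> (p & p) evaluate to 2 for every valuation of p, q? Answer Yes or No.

p = 0, q = 0 ↦ 2
p = 0, q = 1 ↦ 2
p = 0, q = 2 ↦ 2
p = 1, q = 0 ↦ 2
p = 1, q = 1 ↦ 2
p = 1, q = 2 ↦ 2
p = 2, q = 0 ↦ 2
p = 2, q = 1 ↦ 2
p = 2, q = 2 ↦ 2
Every assignment gives a value ≥ 2.

Yes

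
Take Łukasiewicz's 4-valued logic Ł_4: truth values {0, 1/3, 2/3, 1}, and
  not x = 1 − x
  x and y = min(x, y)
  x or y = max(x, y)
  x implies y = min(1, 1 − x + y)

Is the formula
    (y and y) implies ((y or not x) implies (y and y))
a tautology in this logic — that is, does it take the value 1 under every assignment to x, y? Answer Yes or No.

x = 0, y = 0 ↦ 1
x = 0, y = 1/3 ↦ 1
x = 0, y = 2/3 ↦ 1
x = 0, y = 1 ↦ 1
x = 1/3, y = 0 ↦ 1
x = 1/3, y = 1/3 ↦ 1
x = 1/3, y = 2/3 ↦ 1
x = 1/3, y = 1 ↦ 1
x = 2/3, y = 0 ↦ 1
x = 2/3, y = 1/3 ↦ 1
x = 2/3, y = 2/3 ↦ 1
x = 2/3, y = 1 ↦ 1
x = 1, y = 0 ↦ 1
x = 1, y = 1/3 ↦ 1
x = 1, y = 2/3 ↦ 1
x = 1, y = 1 ↦ 1
Every assignment gives a value ≥ 1.

Yes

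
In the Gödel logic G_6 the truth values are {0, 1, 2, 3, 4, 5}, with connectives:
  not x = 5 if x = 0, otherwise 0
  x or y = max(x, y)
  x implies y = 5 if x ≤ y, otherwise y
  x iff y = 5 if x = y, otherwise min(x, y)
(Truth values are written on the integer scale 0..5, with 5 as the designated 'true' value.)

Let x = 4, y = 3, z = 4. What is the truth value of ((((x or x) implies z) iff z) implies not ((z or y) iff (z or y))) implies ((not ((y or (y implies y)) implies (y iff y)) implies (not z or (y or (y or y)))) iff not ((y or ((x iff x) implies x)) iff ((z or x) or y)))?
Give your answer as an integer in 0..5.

5

x or x = 4 or 4 = 4
(x or x) implies z = 4 implies 4 = 5
((x or x) implies z) iff z = 5 iff 4 = 4
z or y = 4 or 3 = 4
z or y = 4 or 3 = 4
(z or y) iff (z or y) = 4 iff 4 = 5
not ((z or y) iff (z or y)) = not 5 = 0
(((x or x) implies z) iff z) implies not ((z or y) iff (z or y)) = 4 implies 0 = 0
y implies y = 3 implies 3 = 5
y or (y implies y) = 3 or 5 = 5
y iff y = 3 iff 3 = 5
(y or (y implies y)) implies (y iff y) = 5 implies 5 = 5
not ((y or (y implies y)) implies (y iff y)) = not 5 = 0
not z = not 4 = 0
y or y = 3 or 3 = 3
y or (y or y) = 3 or 3 = 3
not z or (y or (y or y)) = 0 or 3 = 3
not ((y or (y implies y)) implies (y iff y)) implies (not z or (y or (y or y))) = 0 implies 3 = 5
x iff x = 4 iff 4 = 5
(x iff x) implies x = 5 implies 4 = 4
y or ((x iff x) implies x) = 3 or 4 = 4
z or x = 4 or 4 = 4
(z or x) or y = 4 or 3 = 4
(y or ((x iff x) implies x)) iff ((z or x) or y) = 4 iff 4 = 5
not ((y or ((x iff x) implies x)) iff ((z or x) or y)) = not 5 = 0
(not ((y or (y implies y)) implies (y iff y)) implies (not z or (y or (y or y)))) iff not ((y or ((x iff x) implies x)) iff ((z or x) or y)) = 5 iff 0 = 0
((((x or x) implies z) iff z) implies not ((z or y) iff (z or y))) implies ((not ((y or (y implies y)) implies (y iff y)) implies (not z or (y or (y or y)))) iff not ((y or ((x iff x) implies x)) iff ((z or x) or y))) = 0 implies 0 = 5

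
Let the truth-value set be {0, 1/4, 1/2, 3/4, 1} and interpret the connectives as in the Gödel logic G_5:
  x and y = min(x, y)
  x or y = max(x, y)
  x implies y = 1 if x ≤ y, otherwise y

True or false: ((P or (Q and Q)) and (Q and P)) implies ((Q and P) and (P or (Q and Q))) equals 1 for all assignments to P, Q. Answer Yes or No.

At P = 3/4, Q = 1/4, for instance:
Q and Q = 1/4 and 1/4 = 1/4
P or (Q and Q) = 3/4 or 1/4 = 3/4
Q and P = 1/4 and 3/4 = 1/4
(P or (Q and Q)) and (Q and P) = 3/4 and 1/4 = 1/4
(Q and P) and (P or (Q and Q)) = 1/4 and 3/4 = 1/4
((P or (Q and Q)) and (Q and P)) implies ((Q and P) and (P or (Q and Q))) = 1/4 implies 1/4 = 1
and checking the remaining 24 assignments likewise gives ≥ 1 in every case.

Yes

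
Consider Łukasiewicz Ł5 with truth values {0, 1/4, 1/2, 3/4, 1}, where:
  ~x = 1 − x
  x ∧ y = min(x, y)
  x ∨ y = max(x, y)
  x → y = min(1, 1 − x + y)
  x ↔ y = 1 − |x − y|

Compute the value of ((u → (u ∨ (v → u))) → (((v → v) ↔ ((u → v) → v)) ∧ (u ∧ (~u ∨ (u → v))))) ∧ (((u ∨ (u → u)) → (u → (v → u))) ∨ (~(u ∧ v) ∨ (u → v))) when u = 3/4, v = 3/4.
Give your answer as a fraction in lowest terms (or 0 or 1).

v → u = 3/4 → 3/4 = 1
u ∨ (v → u) = 3/4 ∨ 1 = 1
u → (u ∨ (v → u)) = 3/4 → 1 = 1
v → v = 3/4 → 3/4 = 1
u → v = 3/4 → 3/4 = 1
(u → v) → v = 1 → 3/4 = 3/4
(v → v) ↔ ((u → v) → v) = 1 ↔ 3/4 = 3/4
~u = ~3/4 = 1/4
u → v = 3/4 → 3/4 = 1
~u ∨ (u → v) = 1/4 ∨ 1 = 1
u ∧ (~u ∨ (u → v)) = 3/4 ∧ 1 = 3/4
((v → v) ↔ ((u → v) → v)) ∧ (u ∧ (~u ∨ (u → v))) = 3/4 ∧ 3/4 = 3/4
(u → (u ∨ (v → u))) → (((v → v) ↔ ((u → v) → v)) ∧ (u ∧ (~u ∨ (u → v)))) = 1 → 3/4 = 3/4
u → u = 3/4 → 3/4 = 1
u ∨ (u → u) = 3/4 ∨ 1 = 1
v → u = 3/4 → 3/4 = 1
u → (v → u) = 3/4 → 1 = 1
(u ∨ (u → u)) → (u → (v → u)) = 1 → 1 = 1
u ∧ v = 3/4 ∧ 3/4 = 3/4
~(u ∧ v) = ~3/4 = 1/4
u → v = 3/4 → 3/4 = 1
~(u ∧ v) ∨ (u → v) = 1/4 ∨ 1 = 1
((u ∨ (u → u)) → (u → (v → u))) ∨ (~(u ∧ v) ∨ (u → v)) = 1 ∨ 1 = 1
((u → (u ∨ (v → u))) → (((v → v) ↔ ((u → v) → v)) ∧ (u ∧ (~u ∨ (u → v))))) ∧ (((u ∨ (u → u)) → (u → (v → u))) ∨ (~(u ∧ v) ∨ (u → v))) = 3/4 ∧ 1 = 3/4

3/4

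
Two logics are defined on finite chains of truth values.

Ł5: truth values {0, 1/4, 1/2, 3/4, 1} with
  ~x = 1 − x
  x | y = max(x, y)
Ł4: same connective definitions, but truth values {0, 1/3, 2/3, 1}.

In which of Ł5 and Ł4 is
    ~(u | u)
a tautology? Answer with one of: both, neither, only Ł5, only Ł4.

neither

In Ł5: at u = 1/4 the value is 3/4 — not a tautology.
In Ł4: at u = 1/3 the value is 2/3 — not a tautology.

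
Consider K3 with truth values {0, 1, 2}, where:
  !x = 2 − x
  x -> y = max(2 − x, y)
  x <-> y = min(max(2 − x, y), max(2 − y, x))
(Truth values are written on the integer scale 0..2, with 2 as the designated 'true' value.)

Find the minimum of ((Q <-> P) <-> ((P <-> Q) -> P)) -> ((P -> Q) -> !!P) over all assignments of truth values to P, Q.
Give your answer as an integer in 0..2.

Take P = 0, Q = 1:
Q <-> P = 1 <-> 0 = 1
P <-> Q = 0 <-> 1 = 1
(P <-> Q) -> P = 1 -> 0 = 1
(Q <-> P) <-> ((P <-> Q) -> P) = 1 <-> 1 = 1
P -> Q = 0 -> 1 = 2
!P = !0 = 2
!!P = !2 = 0
(P -> Q) -> !!P = 2 -> 0 = 0
((Q <-> P) <-> ((P <-> Q) -> P)) -> ((P -> Q) -> !!P) = 1 -> 0 = 1
No assignment yields a value below 1, so this is the minimum.

1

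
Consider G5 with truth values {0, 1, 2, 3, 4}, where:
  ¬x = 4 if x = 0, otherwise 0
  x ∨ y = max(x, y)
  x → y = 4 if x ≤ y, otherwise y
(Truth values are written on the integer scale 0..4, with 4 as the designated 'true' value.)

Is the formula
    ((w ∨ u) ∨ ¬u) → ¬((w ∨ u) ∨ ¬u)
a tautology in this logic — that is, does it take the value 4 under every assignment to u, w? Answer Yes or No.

Counterexample: take u = 0, w = 0.
w ∨ u = 0 ∨ 0 = 0
¬u = ¬0 = 4
(w ∨ u) ∨ ¬u = 0 ∨ 4 = 4
w ∨ u = 0 ∨ 0 = 0
¬u = ¬0 = 4
(w ∨ u) ∨ ¬u = 0 ∨ 4 = 4
¬((w ∨ u) ∨ ¬u) = ¬4 = 0
((w ∨ u) ∨ ¬u) → ¬((w ∨ u) ∨ ¬u) = 4 → 0 = 0
This gives 0 ≠ 4.

No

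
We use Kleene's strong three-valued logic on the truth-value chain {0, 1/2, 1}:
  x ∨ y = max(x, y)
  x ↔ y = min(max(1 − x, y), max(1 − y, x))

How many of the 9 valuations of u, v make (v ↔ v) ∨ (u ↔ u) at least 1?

8

u = 0, v = 0 ↦ 1  ≥
u = 0, v = 1/2 ↦ 1  ≥
u = 0, v = 1 ↦ 1  ≥
u = 1/2, v = 0 ↦ 1  ≥
u = 1/2, v = 1/2 ↦ 1/2  <
u = 1/2, v = 1 ↦ 1  ≥
u = 1, v = 0 ↦ 1  ≥
u = 1, v = 1/2 ↦ 1  ≥
u = 1, v = 1 ↦ 1  ≥
So 8 of the 9 assignments meet the threshold.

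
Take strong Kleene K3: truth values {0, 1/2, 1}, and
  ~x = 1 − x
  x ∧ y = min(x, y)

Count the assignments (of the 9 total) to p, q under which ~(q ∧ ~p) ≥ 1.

5

p = 0, q = 0 ↦ 1  ≥
p = 0, q = 1/2 ↦ 1/2  <
p = 0, q = 1 ↦ 0  <
p = 1/2, q = 0 ↦ 1  ≥
p = 1/2, q = 1/2 ↦ 1/2  <
p = 1/2, q = 1 ↦ 1/2  <
p = 1, q = 0 ↦ 1  ≥
p = 1, q = 1/2 ↦ 1  ≥
p = 1, q = 1 ↦ 1  ≥
So 5 of the 9 assignments meet the threshold.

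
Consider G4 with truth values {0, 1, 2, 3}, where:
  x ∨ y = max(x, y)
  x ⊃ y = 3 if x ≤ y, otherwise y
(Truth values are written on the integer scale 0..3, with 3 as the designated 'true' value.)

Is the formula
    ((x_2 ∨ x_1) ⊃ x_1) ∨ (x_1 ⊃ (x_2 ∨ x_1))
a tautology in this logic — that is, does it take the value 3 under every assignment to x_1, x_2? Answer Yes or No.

Yes

x_1 = 0, x_2 = 0 ↦ 3
x_1 = 0, x_2 = 1 ↦ 3
x_1 = 0, x_2 = 2 ↦ 3
x_1 = 0, x_2 = 3 ↦ 3
x_1 = 1, x_2 = 0 ↦ 3
x_1 = 1, x_2 = 1 ↦ 3
x_1 = 1, x_2 = 2 ↦ 3
x_1 = 1, x_2 = 3 ↦ 3
x_1 = 2, x_2 = 0 ↦ 3
x_1 = 2, x_2 = 1 ↦ 3
x_1 = 2, x_2 = 2 ↦ 3
x_1 = 2, x_2 = 3 ↦ 3
x_1 = 3, x_2 = 0 ↦ 3
x_1 = 3, x_2 = 1 ↦ 3
x_1 = 3, x_2 = 2 ↦ 3
x_1 = 3, x_2 = 3 ↦ 3
Every assignment gives a value ≥ 3.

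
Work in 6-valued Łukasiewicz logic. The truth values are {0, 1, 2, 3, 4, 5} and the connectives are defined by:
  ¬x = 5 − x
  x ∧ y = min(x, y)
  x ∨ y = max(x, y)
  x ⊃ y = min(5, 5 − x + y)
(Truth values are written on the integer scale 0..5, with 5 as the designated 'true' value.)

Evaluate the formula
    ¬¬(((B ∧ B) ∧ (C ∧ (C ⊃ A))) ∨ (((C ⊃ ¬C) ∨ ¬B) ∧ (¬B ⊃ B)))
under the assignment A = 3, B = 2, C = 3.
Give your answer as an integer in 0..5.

B ∧ B = 2 ∧ 2 = 2
C ⊃ A = 3 ⊃ 3 = 5
C ∧ (C ⊃ A) = 3 ∧ 5 = 3
(B ∧ B) ∧ (C ∧ (C ⊃ A)) = 2 ∧ 3 = 2
¬C = ¬3 = 2
C ⊃ ¬C = 3 ⊃ 2 = 4
¬B = ¬2 = 3
(C ⊃ ¬C) ∨ ¬B = 4 ∨ 3 = 4
¬B = ¬2 = 3
¬B ⊃ B = 3 ⊃ 2 = 4
((C ⊃ ¬C) ∨ ¬B) ∧ (¬B ⊃ B) = 4 ∧ 4 = 4
((B ∧ B) ∧ (C ∧ (C ⊃ A))) ∨ (((C ⊃ ¬C) ∨ ¬B) ∧ (¬B ⊃ B)) = 2 ∨ 4 = 4
¬(((B ∧ B) ∧ (C ∧ (C ⊃ A))) ∨ (((C ⊃ ¬C) ∨ ¬B) ∧ (¬B ⊃ B))) = ¬4 = 1
¬¬(((B ∧ B) ∧ (C ∧ (C ⊃ A))) ∨ (((C ⊃ ¬C) ∨ ¬B) ∧ (¬B ⊃ B))) = ¬1 = 4

4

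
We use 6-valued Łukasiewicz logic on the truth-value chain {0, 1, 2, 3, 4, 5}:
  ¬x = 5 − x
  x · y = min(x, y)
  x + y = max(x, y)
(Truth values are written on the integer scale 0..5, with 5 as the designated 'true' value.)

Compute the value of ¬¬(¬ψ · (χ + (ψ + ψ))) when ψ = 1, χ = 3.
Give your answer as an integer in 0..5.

3

¬ψ = ¬1 = 4
ψ + ψ = 1 + 1 = 1
χ + (ψ + ψ) = 3 + 1 = 3
¬ψ · (χ + (ψ + ψ)) = 4 · 3 = 3
¬(¬ψ · (χ + (ψ + ψ))) = ¬3 = 2
¬¬(¬ψ · (χ + (ψ + ψ))) = ¬2 = 3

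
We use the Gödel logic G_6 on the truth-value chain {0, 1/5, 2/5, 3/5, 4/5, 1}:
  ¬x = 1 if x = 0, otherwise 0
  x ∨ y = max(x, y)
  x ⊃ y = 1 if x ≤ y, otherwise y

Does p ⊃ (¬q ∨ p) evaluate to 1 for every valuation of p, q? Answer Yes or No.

At p = 1, q = 3/5, for instance:
¬q = ¬3/5 = 0
¬q ∨ p = 0 ∨ 1 = 1
p ⊃ (¬q ∨ p) = 1 ⊃ 1 = 1
and checking the remaining 35 assignments likewise gives ≥ 1 in every case.

Yes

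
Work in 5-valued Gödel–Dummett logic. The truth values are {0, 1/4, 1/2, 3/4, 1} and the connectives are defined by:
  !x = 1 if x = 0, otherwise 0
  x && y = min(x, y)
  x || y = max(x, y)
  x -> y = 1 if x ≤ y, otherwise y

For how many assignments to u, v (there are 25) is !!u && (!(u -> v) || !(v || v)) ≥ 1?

value 1: 4 assignments (counts)
value 0: 21 assignments
So 4 of the 25 assignments meet the threshold.

4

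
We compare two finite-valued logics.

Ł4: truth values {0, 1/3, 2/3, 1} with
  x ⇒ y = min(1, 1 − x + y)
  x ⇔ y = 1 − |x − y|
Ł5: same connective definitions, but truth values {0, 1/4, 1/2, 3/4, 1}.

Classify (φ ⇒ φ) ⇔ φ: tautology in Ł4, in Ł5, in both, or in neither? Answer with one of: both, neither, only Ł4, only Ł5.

neither

In Ł4: at φ = 0 the value is 0 — not a tautology.
In Ł5: at φ = 0 the value is 0 — not a tautology.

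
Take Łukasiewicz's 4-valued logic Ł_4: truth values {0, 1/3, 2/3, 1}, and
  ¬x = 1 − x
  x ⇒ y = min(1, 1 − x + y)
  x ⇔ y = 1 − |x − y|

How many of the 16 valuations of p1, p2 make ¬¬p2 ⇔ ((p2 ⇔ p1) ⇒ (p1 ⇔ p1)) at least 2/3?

8

p1 = 0, p2 = 0 ↦ 0  <
p1 = 0, p2 = 1/3 ↦ 1/3  <
p1 = 0, p2 = 2/3 ↦ 2/3  ≥
p1 = 0, p2 = 1 ↦ 1  ≥
p1 = 1/3, p2 = 0 ↦ 0  <
p1 = 1/3, p2 = 1/3 ↦ 1/3  <
p1 = 1/3, p2 = 2/3 ↦ 2/3  ≥
p1 = 1/3, p2 = 1 ↦ 1  ≥
p1 = 2/3, p2 = 0 ↦ 0  <
p1 = 2/3, p2 = 1/3 ↦ 1/3  <
p1 = 2/3, p2 = 2/3 ↦ 2/3  ≥
p1 = 2/3, p2 = 1 ↦ 1  ≥
p1 = 1, p2 = 0 ↦ 0  <
p1 = 1, p2 = 1/3 ↦ 1/3  <
p1 = 1, p2 = 2/3 ↦ 2/3  ≥
p1 = 1, p2 = 1 ↦ 1  ≥
So 8 of the 16 assignments meet the threshold.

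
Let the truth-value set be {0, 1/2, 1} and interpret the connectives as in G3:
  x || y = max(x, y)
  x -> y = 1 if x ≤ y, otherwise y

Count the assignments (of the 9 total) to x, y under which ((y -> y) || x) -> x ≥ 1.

x = 0, y = 0 ↦ 0  <
x = 0, y = 1/2 ↦ 0  <
x = 0, y = 1 ↦ 0  <
x = 1/2, y = 0 ↦ 1/2  <
x = 1/2, y = 1/2 ↦ 1/2  <
x = 1/2, y = 1 ↦ 1/2  <
x = 1, y = 0 ↦ 1  ≥
x = 1, y = 1/2 ↦ 1  ≥
x = 1, y = 1 ↦ 1  ≥
So 3 of the 9 assignments meet the threshold.

3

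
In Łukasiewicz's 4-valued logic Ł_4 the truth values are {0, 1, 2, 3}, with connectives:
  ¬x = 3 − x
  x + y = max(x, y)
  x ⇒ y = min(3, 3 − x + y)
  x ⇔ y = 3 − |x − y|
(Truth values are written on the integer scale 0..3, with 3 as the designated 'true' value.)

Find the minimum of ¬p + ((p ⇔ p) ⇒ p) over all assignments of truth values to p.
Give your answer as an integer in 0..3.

2

Take p = 1:
¬p = ¬1 = 2
p ⇔ p = 1 ⇔ 1 = 3
(p ⇔ p) ⇒ p = 3 ⇒ 1 = 1
¬p + ((p ⇔ p) ⇒ p) = 2 + 1 = 2
No assignment yields a value below 2, so this is the minimum.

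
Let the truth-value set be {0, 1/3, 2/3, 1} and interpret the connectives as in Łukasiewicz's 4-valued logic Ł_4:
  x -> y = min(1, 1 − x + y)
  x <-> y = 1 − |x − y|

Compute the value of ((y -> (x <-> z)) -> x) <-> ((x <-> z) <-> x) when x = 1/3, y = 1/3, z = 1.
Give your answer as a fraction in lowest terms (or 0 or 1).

x <-> z = 1/3 <-> 1 = 1/3
y -> (x <-> z) = 1/3 -> 1/3 = 1
(y -> (x <-> z)) -> x = 1 -> 1/3 = 1/3
x <-> z = 1/3 <-> 1 = 1/3
(x <-> z) <-> x = 1/3 <-> 1/3 = 1
((y -> (x <-> z)) -> x) <-> ((x <-> z) <-> x) = 1/3 <-> 1 = 1/3

1/3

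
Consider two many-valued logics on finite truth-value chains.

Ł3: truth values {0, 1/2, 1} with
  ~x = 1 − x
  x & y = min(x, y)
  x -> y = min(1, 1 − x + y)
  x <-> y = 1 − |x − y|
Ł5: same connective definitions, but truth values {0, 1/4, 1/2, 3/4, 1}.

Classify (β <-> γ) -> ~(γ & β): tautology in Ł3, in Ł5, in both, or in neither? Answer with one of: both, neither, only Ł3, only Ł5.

neither

In Ł3: at β = 1/2, γ = 1/2 the value is 1/2 — not a tautology.
In Ł5: at β = 1/4, γ = 1/4 the value is 3/4 — not a tautology.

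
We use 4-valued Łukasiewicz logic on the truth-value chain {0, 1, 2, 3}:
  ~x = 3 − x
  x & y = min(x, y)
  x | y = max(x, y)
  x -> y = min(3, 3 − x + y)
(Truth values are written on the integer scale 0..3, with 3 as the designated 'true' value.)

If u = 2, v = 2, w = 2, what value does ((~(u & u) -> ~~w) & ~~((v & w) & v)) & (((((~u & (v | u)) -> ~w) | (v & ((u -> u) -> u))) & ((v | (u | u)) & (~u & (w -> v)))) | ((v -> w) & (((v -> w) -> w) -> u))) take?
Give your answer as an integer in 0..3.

u & u = 2 & 2 = 2
~(u & u) = ~2 = 1
~w = ~2 = 1
~~w = ~1 = 2
~(u & u) -> ~~w = 1 -> 2 = 3
v & w = 2 & 2 = 2
(v & w) & v = 2 & 2 = 2
~((v & w) & v) = ~2 = 1
~~((v & w) & v) = ~1 = 2
(~(u & u) -> ~~w) & ~~((v & w) & v) = 3 & 2 = 2
~u = ~2 = 1
v | u = 2 | 2 = 2
~u & (v | u) = 1 & 2 = 1
~w = ~2 = 1
(~u & (v | u)) -> ~w = 1 -> 1 = 3
u -> u = 2 -> 2 = 3
(u -> u) -> u = 3 -> 2 = 2
v & ((u -> u) -> u) = 2 & 2 = 2
((~u & (v | u)) -> ~w) | (v & ((u -> u) -> u)) = 3 | 2 = 3
u | u = 2 | 2 = 2
v | (u | u) = 2 | 2 = 2
~u = ~2 = 1
w -> v = 2 -> 2 = 3
~u & (w -> v) = 1 & 3 = 1
(v | (u | u)) & (~u & (w -> v)) = 2 & 1 = 1
(((~u & (v | u)) -> ~w) | (v & ((u -> u) -> u))) & ((v | (u | u)) & (~u & (w -> v))) = 3 & 1 = 1
v -> w = 2 -> 2 = 3
v -> w = 2 -> 2 = 3
(v -> w) -> w = 3 -> 2 = 2
((v -> w) -> w) -> u = 2 -> 2 = 3
(v -> w) & (((v -> w) -> w) -> u) = 3 & 3 = 3
((((~u & (v | u)) -> ~w) | (v & ((u -> u) -> u))) & ((v | (u | u)) & (~u & (w -> v)))) | ((v -> w) & (((v -> w) -> w) -> u)) = 1 | 3 = 3
((~(u & u) -> ~~w) & ~~((v & w) & v)) & (((((~u & (v | u)) -> ~w) | (v & ((u -> u) -> u))) & ((v | (u | u)) & (~u & (w -> v)))) | ((v -> w) & (((v -> w) -> w) -> u))) = 2 & 3 = 2

2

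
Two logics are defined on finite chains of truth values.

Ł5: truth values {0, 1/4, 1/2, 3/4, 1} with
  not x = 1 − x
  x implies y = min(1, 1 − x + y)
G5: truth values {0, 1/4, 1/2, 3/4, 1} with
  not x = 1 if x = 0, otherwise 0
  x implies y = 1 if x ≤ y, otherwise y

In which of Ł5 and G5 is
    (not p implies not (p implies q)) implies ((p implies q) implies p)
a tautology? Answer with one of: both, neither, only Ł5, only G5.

In Ł5: every assignment gives 1 — tautology.
In G5: at p = 1/4, q = 1/4 the value is 1/4 — not a tautology.

only Ł5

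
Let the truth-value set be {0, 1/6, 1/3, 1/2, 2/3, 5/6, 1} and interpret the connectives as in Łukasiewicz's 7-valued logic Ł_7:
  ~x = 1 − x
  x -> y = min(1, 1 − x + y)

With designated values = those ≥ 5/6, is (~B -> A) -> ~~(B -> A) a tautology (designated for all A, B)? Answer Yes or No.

Counterexample: take A = 0, B = 2/3.
~B = ~2/3 = 1/3
~B -> A = 1/3 -> 0 = 2/3
B -> A = 2/3 -> 0 = 1/3
~(B -> A) = ~1/3 = 2/3
~~(B -> A) = ~2/3 = 1/3
(~B -> A) -> ~~(B -> A) = 2/3 -> 1/3 = 2/3
This gives 2/3, which is below 5/6.

No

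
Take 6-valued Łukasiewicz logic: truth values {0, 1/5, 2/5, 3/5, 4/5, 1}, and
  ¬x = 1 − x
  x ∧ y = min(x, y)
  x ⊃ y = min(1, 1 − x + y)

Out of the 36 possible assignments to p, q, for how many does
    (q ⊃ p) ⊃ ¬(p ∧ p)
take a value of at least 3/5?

20

value 1: 12 assignments (counts)
value 4/5: 4 assignments (counts)
value 3/5: 4 assignments (counts)
value 2/5: 5 assignments
value 1/5: 5 assignments
value 0: 6 assignments
So 20 of the 36 assignments meet the threshold.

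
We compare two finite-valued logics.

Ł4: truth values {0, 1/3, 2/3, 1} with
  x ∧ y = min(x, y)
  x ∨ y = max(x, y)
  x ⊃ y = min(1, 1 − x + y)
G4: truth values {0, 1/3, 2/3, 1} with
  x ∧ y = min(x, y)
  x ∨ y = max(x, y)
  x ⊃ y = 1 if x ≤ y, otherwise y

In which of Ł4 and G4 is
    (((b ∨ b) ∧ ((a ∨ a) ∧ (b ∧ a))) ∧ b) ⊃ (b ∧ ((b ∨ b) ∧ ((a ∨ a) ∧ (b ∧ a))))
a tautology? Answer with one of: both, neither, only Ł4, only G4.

both

In Ł4: every assignment gives 1 — tautology.
In G4: every assignment gives 1 — tautology.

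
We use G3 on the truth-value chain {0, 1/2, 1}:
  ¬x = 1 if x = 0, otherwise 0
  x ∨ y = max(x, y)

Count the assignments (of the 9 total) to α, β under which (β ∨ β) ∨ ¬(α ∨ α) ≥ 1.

α = 0, β = 0 ↦ 1  ≥
α = 0, β = 1/2 ↦ 1  ≥
α = 0, β = 1 ↦ 1  ≥
α = 1/2, β = 0 ↦ 0  <
α = 1/2, β = 1/2 ↦ 1/2  <
α = 1/2, β = 1 ↦ 1  ≥
α = 1, β = 0 ↦ 0  <
α = 1, β = 1/2 ↦ 1/2  <
α = 1, β = 1 ↦ 1  ≥
So 5 of the 9 assignments meet the threshold.

5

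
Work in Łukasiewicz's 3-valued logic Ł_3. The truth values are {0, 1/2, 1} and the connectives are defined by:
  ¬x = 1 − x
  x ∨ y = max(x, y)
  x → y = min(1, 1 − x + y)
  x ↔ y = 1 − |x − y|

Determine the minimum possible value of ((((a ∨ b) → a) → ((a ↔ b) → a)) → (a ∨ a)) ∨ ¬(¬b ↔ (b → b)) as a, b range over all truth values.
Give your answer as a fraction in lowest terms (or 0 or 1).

1/2

Take a = 0, b = 1/2:
a ∨ b = 0 ∨ 1/2 = 1/2
(a ∨ b) → a = 1/2 → 0 = 1/2
a ↔ b = 0 ↔ 1/2 = 1/2
(a ↔ b) → a = 1/2 → 0 = 1/2
((a ∨ b) → a) → ((a ↔ b) → a) = 1/2 → 1/2 = 1
a ∨ a = 0 ∨ 0 = 0
(((a ∨ b) → a) → ((a ↔ b) → a)) → (a ∨ a) = 1 → 0 = 0
¬b = ¬1/2 = 1/2
b → b = 1/2 → 1/2 = 1
¬b ↔ (b → b) = 1/2 ↔ 1 = 1/2
¬(¬b ↔ (b → b)) = ¬1/2 = 1/2
((((a ∨ b) → a) → ((a ↔ b) → a)) → (a ∨ a)) ∨ ¬(¬b ↔ (b → b)) = 0 ∨ 1/2 = 1/2
No assignment yields a value below 1/2, so this is the minimum.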